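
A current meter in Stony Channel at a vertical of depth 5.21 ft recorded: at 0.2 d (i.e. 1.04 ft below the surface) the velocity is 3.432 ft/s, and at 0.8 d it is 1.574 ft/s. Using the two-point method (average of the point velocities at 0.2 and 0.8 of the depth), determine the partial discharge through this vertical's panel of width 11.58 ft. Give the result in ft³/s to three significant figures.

v̄ = (3.432 + 1.574) / 2 = 2.503 ft/s
q = v̄ × d × w = 2.503 × 5.21 × 11.58 = 151.0 ft³/s

151 ft³/s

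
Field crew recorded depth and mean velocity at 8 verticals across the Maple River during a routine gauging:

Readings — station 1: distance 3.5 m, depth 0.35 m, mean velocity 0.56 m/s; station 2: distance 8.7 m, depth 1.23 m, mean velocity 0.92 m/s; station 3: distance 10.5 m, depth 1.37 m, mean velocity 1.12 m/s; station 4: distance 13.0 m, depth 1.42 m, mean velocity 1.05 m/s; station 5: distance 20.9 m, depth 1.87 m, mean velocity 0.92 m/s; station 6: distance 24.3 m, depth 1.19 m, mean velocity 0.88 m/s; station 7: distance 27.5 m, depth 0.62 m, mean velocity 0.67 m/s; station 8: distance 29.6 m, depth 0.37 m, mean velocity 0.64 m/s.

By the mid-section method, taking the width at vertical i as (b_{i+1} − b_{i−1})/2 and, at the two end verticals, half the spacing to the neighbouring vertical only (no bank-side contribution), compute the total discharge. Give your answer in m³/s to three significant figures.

30.0 m³/s

w_1 = (8.7 − 3.5)/2 = 2.6 m; q_1 = 0.56 × 0.35 × 2.6 = 0.5096 m³/s
w_2 = (10.5 − 3.5)/2 = 3.5 m; q_2 = 0.92 × 1.23 × 3.5 = 3.961 m³/s
w_3 = (13.0 − 8.7)/2 = 2.15 m; q_3 = 1.12 × 1.37 × 2.15 = 3.299 m³/s
w_4 = (20.9 − 10.5)/2 = 5.2 m; q_4 = 1.05 × 1.42 × 5.2 = 7.753 m³/s
w_5 = (24.3 − 13.0)/2 = 5.65 m; q_5 = 0.92 × 1.87 × 5.65 = 9.720 m³/s
w_6 = (27.5 − 20.9)/2 = 3.3 m; q_6 = 0.88 × 1.19 × 3.3 = 3.456 m³/s
w_7 = (29.6 − 24.3)/2 = 2.65 m; q_7 = 0.67 × 0.62 × 2.65 = 1.101 m³/s
w_8 = (29.6 − 27.5)/2 = 1.05 m; q_8 = 0.64 × 0.37 × 1.05 = 0.2486 m³/s
Q = Σ qᵢ = 30.05 m³/s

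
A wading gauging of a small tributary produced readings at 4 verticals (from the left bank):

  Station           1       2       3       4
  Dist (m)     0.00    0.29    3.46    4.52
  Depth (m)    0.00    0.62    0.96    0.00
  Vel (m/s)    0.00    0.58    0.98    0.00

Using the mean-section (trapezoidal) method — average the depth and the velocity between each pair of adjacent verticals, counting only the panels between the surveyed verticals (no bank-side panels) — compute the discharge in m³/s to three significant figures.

2.23 m³/s

Panel 1-2: Δb = 0.29 m, d̄ = (0.00+0.62)/2 = 0.31, v̄ = (0.00+0.58)/2 = 0.29 → q = 0.29×0.31×0.29 = 0.02607 m³/s
Panel 2-3: Δb = 3.17 m, d̄ = (0.62+0.96)/2 = 0.79, v̄ = (0.58+0.98)/2 = 0.78 → q = 3.17×0.79×0.78 = 1.953 m³/s
Panel 3-4: Δb = 1.06 m, d̄ = (0.96+0.00)/2 = 0.48, v̄ = (0.98+0.00)/2 = 0.49 → q = 1.06×0.48×0.49 = 0.2493 m³/s
Q = Σ q = 2.229 m³/s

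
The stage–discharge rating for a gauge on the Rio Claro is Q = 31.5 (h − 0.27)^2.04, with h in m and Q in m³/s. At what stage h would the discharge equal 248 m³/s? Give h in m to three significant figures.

3.02 m

h − h₀ = (Q/C)^(1/b) = (248/31.5)^(1/2.04) = 2.750 m
h = 0.27 + 2.750 = 3.020 m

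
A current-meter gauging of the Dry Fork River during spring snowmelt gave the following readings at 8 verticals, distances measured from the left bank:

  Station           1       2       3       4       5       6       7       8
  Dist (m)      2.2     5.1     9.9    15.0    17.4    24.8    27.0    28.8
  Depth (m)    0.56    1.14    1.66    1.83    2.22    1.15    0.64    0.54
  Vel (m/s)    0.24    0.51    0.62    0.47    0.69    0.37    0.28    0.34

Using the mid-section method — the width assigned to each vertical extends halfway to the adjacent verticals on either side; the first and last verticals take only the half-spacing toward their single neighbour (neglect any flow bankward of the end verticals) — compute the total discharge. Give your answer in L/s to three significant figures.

20800 L/s

w_1 = (5.1 − 2.2)/2 = 1.45 m; q_1 = 0.24 × 0.56 × 1.45 = 0.1949 m³/s
w_2 = (9.9 − 2.2)/2 = 3.85 m; q_2 = 0.51 × 1.14 × 3.85 = 2.238 m³/s
w_3 = (15.0 − 5.1)/2 = 4.95 m; q_3 = 0.62 × 1.66 × 4.95 = 5.095 m³/s
w_4 = (17.4 − 9.9)/2 = 3.75 m; q_4 = 0.47 × 1.83 × 3.75 = 3.225 m³/s
w_5 = (24.8 − 15.0)/2 = 4.9 m; q_5 = 0.69 × 2.22 × 4.9 = 7.506 m³/s
w_6 = (27.0 − 17.4)/2 = 4.8 m; q_6 = 0.37 × 1.15 × 4.8 = 2.042 m³/s
w_7 = (28.8 − 24.8)/2 = 2 m; q_7 = 0.28 × 0.64 × 2 = 0.3584 m³/s
w_8 = (28.8 − 27.0)/2 = 0.9 m; q_8 = 0.34 × 0.54 × 0.9 = 0.1652 m³/s
Q = Σ qᵢ = 20.83 m³/s
= 20.83 × 1000 = 20830 L/s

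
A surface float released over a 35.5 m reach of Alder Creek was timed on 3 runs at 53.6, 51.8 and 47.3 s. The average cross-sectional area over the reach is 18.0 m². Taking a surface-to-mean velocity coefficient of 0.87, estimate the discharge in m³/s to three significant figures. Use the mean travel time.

t̄ = (53.6 + 51.8 + 47.3) / 3 = 50.9 s
v_surface = L / t̄ = 35.5 / 50.9 = 0.6974 m/s
v_mean = 0.87 × 0.6974 = 0.6068 m/s
Q = A × v_mean = 18.0 × 0.6068 = 10.92 m³/s

10.9 m³/s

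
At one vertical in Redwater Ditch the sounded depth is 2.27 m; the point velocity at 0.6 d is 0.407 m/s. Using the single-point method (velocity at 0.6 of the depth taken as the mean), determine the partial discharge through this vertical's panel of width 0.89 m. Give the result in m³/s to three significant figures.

v̄ = v₀.₆ = 0.407 m/s
q = v̄ × d × w = 0.4070 × 2.27 × 0.89 = 0.8223 m³/s

0.822 m³/s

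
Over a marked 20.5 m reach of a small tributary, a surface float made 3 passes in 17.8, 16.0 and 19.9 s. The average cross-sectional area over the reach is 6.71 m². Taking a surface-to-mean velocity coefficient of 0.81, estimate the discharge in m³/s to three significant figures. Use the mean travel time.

6.22 m³/s

t̄ = (17.8 + 16.0 + 19.9) / 3 = 17.9 s
v_surface = L / t̄ = 20.5 / 17.9 = 1.145 m/s
v_mean = 0.81 × 1.145 = 0.9277 m/s
Q = A × v_mean = 6.71 × 0.9277 = 6.225 m³/s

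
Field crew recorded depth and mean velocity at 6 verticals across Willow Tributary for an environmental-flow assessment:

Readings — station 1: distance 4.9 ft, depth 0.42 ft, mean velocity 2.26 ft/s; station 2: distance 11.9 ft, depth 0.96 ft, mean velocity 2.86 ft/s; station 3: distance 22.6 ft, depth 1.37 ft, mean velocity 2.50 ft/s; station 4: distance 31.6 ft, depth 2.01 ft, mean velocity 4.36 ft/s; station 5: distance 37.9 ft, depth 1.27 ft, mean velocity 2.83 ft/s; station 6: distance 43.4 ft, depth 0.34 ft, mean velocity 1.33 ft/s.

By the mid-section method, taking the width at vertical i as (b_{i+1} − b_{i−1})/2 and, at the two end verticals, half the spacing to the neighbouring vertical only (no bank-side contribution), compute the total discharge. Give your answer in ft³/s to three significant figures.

151 ft³/s

w_1 = (11.9 − 4.9)/2 = 3.5 ft; q_1 = 2.26 × 0.42 × 3.5 = 3.322 ft³/s
w_2 = (22.6 − 4.9)/2 = 8.85 ft; q_2 = 2.86 × 0.96 × 8.85 = 24.30 ft³/s
w_3 = (31.6 − 11.9)/2 = 9.85 ft; q_3 = 2.50 × 1.37 × 9.85 = 33.74 ft³/s
w_4 = (37.9 − 22.6)/2 = 7.65 ft; q_4 = 4.36 × 2.01 × 7.65 = 67.04 ft³/s
w_5 = (43.4 − 31.6)/2 = 5.9 ft; q_5 = 2.83 × 1.27 × 5.9 = 21.21 ft³/s
w_6 = (43.4 − 37.9)/2 = 2.75 ft; q_6 = 1.33 × 0.34 × 2.75 = 1.244 ft³/s
Q = Σ qᵢ = 150.8 ft³/s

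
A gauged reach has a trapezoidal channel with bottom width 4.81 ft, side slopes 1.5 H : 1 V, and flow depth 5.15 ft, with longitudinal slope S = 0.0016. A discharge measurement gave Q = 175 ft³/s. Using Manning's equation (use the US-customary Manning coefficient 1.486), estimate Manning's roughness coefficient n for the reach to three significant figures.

A = (b + z·y)·y = (4.81 + 1.5×5.15)×5.15 = 64.56 ft²
P = b + 2y√(1+z²) = 4.81 + 2×5.15×√(1+1.5²) = 23.38 ft
R = A/P = 64.56/23.38 = 2.761 ft
n = (1.486/Q)·A·R^(2/3)·S^(1/2) = (1.486/175) × 64.56 × 1.968 × 0.04000 = 0.04316

0.0432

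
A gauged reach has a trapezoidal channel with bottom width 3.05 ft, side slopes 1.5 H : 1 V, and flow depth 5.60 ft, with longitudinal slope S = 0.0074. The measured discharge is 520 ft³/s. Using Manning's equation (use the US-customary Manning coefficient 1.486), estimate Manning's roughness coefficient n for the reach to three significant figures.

A = (b + z·y)·y = (3.05 + 1.5×5.60)×5.60 = 64.12 ft²
P = b + 2y√(1+z²) = 3.05 + 2×5.60×√(1+1.5²) = 23.24 ft
R = A/P = 64.12/23.24 = 2.759 ft
n = (1.486/Q)·A·R^(2/3)·S^(1/2) = (1.486/520) × 64.12 × 1.967 × 0.08602 = 0.03101

0.0310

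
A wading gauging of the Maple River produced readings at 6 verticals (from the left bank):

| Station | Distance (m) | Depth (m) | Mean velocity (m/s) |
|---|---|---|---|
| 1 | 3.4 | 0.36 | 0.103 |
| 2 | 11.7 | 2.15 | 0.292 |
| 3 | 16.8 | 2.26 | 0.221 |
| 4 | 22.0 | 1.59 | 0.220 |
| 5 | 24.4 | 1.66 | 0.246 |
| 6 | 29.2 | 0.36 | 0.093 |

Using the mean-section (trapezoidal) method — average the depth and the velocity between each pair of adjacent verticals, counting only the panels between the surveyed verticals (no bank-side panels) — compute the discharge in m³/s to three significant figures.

8.88 m³/s

Panel 1-2: Δb = 8.3 m, d̄ = (0.36+2.15)/2 = 1.255, v̄ = (0.103+0.292)/2 = 0.1975 → q = 8.3×1.255×0.1975 = 2.057 m³/s
Panel 2-3: Δb = 5.1 m, d̄ = (2.15+2.26)/2 = 2.205, v̄ = (0.292+0.221)/2 = 0.2565 → q = 5.1×2.205×0.2565 = 2.884 m³/s
Panel 3-4: Δb = 5.2 m, d̄ = (2.26+1.59)/2 = 1.925, v̄ = (0.221+0.220)/2 = 0.2205 → q = 5.2×1.925×0.2205 = 2.207 m³/s
Panel 4-5: Δb = 2.4 m, d̄ = (1.59+1.66)/2 = 1.625, v̄ = (0.220+0.246)/2 = 0.233 → q = 2.4×1.625×0.233 = 0.9087 m³/s
Panel 5-6: Δb = 4.8 m, d̄ = (1.66+0.36)/2 = 1.01, v̄ = (0.246+0.093)/2 = 0.1695 → q = 4.8×1.01×0.1695 = 0.8217 m³/s
Q = Σ q = 8.879 m³/s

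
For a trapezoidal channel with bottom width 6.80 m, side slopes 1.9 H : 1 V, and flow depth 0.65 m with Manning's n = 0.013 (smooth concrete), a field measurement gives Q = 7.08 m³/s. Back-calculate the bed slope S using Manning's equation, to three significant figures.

0.000698

A = (b + z·y)·y = (6.80 + 1.9×0.65)×0.65 = 5.223 m²
P = b + 2y√(1+z²) = 6.80 + 2×0.65×√(1+1.9²) = 9.591 m
R = A/P = 5.223/9.591 = 0.5445 m
S = (Q·n / (1·A·R^(2/3)))² = (7.08×0.013 / (1×5.223×0.6668))² = 0.0006984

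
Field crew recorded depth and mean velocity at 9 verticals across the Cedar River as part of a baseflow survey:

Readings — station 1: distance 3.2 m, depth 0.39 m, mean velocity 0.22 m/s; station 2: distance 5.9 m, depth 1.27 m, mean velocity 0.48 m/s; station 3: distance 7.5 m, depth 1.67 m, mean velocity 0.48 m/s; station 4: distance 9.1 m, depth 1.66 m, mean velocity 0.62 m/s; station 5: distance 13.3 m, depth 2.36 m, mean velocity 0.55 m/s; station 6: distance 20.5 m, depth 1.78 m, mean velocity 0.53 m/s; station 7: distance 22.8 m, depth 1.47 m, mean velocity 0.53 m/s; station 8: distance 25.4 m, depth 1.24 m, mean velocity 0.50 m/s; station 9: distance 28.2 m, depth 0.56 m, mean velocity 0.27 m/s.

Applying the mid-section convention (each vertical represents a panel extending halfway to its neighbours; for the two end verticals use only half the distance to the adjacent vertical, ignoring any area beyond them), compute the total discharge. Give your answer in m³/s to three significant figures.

w_1 = (5.9 − 3.2)/2 = 1.35 m; q_1 = 0.22 × 0.39 × 1.35 = 0.1158 m³/s
w_2 = (7.5 − 3.2)/2 = 2.15 m; q_2 = 0.48 × 1.27 × 2.15 = 1.311 m³/s
w_3 = (9.1 − 5.9)/2 = 1.6 m; q_3 = 0.48 × 1.67 × 1.6 = 1.283 m³/s
w_4 = (13.3 − 7.5)/2 = 2.9 m; q_4 = 0.62 × 1.66 × 2.9 = 2.985 m³/s
w_5 = (20.5 − 9.1)/2 = 5.7 m; q_5 = 0.55 × 2.36 × 5.7 = 7.399 m³/s
w_6 = (22.8 − 13.3)/2 = 4.75 m; q_6 = 0.53 × 1.78 × 4.75 = 4.481 m³/s
w_7 = (25.4 − 20.5)/2 = 2.45 m; q_7 = 0.53 × 1.47 × 2.45 = 1.909 m³/s
w_8 = (28.2 − 22.8)/2 = 2.7 m; q_8 = 0.50 × 1.24 × 2.7 = 1.674 m³/s
w_9 = (28.2 − 25.4)/2 = 1.4 m; q_9 = 0.27 × 0.56 × 1.4 = 0.2117 m³/s
Q = Σ qᵢ = 21.37 m³/s

21.4 m³/s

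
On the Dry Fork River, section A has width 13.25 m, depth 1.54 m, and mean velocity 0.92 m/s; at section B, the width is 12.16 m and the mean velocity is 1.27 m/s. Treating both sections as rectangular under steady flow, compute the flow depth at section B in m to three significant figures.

Q = A₁V₁ = (13.25×1.54) × 0.92 = 18.77 m³/s
d₂ = Q/(b₂ V₂) = 18.77/(12.16×1.27) = 1.216 m

1.22 m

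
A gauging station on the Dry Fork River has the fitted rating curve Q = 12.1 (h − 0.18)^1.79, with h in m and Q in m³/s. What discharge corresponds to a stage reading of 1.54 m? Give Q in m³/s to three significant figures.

21.0 m³/s

Q = 12.1 × (1.54 − 0.18)^1.79 = 12.1 × 1.36^1.79 = 20.98 m³/s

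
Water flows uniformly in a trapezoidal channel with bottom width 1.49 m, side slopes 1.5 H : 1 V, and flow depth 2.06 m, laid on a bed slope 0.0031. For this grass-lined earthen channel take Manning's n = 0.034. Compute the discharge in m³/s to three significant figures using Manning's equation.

A = (b + z·y)·y = (1.49 + 1.5×2.06)×2.06 = 9.435 m²
P = b + 2y√(1+z²) = 1.49 + 2×2.06×√(1+1.5²) = 8.917 m
R = A/P = 9.435/8.917 = 1.058 m
Q = (1/n)·A·R^(2/3)·S^(1/2) = (1/0.034) × 9.435 × 1.058^(2/3) × 0.0031^(1/2) = 16.04 m³/s

16.0 m³/s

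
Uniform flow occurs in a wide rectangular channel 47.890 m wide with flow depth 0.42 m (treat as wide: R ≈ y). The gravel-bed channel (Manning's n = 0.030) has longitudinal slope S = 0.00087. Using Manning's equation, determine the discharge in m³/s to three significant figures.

11.1 m³/s

A = b·y = 47.890 × 0.42 = 20.11 m²
Wide channel: R ≈ y = 0.42 m
Q = (1/n)·A·R^(2/3)·S^(1/2) = (1/0.030) × 20.11 × 0.4200^(2/3) × 0.00087^(1/2) = 11.09 m³/s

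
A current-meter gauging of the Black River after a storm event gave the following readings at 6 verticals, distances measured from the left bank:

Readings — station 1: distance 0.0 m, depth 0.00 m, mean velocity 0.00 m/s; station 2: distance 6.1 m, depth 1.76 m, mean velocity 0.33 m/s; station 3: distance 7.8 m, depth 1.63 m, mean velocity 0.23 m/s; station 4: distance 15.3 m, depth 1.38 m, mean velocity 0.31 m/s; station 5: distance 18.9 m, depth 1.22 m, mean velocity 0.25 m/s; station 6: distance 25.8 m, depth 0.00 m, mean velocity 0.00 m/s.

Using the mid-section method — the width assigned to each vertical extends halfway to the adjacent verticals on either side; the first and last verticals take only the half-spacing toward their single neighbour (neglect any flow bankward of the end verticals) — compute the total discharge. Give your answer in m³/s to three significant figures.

7.97 m³/s

w_2 = (7.8 − 0.0)/2 = 3.9 m; q_2 = 0.33 × 1.76 × 3.9 = 2.265 m³/s
w_3 = (15.3 − 6.1)/2 = 4.6 m; q_3 = 0.23 × 1.63 × 4.6 = 1.725 m³/s
w_4 = (18.9 − 7.8)/2 = 5.55 m; q_4 = 0.31 × 1.38 × 5.55 = 2.374 m³/s
w_5 = (25.8 − 15.3)/2 = 5.25 m; q_5 = 0.25 × 1.22 × 5.25 = 1.601 m³/s
Stations 1, 6 contribute zero (depth or velocity is 0).
Q = Σ qᵢ = 7.965 m³/s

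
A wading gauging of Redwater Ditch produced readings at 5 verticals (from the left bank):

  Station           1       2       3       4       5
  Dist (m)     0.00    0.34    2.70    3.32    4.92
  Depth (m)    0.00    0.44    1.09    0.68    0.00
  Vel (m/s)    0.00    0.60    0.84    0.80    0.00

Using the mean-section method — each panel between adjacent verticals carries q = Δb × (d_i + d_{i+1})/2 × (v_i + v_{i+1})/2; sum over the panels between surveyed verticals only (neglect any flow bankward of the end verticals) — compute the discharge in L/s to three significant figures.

Panel 1-2: Δb = 0.34 m, d̄ = (0.00+0.44)/2 = 0.22, v̄ = (0.00+0.60)/2 = 0.3 → q = 0.34×0.22×0.3 = 0.02244 m³/s
Panel 2-3: Δb = 2.36 m, d̄ = (0.44+1.09)/2 = 0.765, v̄ = (0.60+0.84)/2 = 0.72 → q = 2.36×0.765×0.72 = 1.300 m³/s
Panel 3-4: Δb = 0.62 m, d̄ = (1.09+0.68)/2 = 0.885, v̄ = (0.84+0.80)/2 = 0.82 → q = 0.62×0.885×0.82 = 0.4499 m³/s
Panel 4-5: Δb = 1.6 m, d̄ = (0.68+0.00)/2 = 0.34, v̄ = (0.80+0.00)/2 = 0.4 → q = 1.6×0.34×0.4 = 0.2176 m³/s
Q = Σ q = 1.990 m³/s
= 1.990 × 1000 = 1990 L/s

1990 L/s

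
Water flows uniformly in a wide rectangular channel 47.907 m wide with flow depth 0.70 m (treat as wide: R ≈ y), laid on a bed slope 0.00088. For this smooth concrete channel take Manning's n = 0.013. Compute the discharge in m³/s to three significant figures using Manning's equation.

A = b·y = 47.907 × 0.70 = 33.53 m²
Wide channel: R ≈ y = 0.70 m
Q = (1/n)·A·R^(2/3)·S^(1/2) = (1/0.013) × 33.53 × 0.7000^(2/3) × 0.00088^(1/2) = 60.33 m³/s

60.3 m³/s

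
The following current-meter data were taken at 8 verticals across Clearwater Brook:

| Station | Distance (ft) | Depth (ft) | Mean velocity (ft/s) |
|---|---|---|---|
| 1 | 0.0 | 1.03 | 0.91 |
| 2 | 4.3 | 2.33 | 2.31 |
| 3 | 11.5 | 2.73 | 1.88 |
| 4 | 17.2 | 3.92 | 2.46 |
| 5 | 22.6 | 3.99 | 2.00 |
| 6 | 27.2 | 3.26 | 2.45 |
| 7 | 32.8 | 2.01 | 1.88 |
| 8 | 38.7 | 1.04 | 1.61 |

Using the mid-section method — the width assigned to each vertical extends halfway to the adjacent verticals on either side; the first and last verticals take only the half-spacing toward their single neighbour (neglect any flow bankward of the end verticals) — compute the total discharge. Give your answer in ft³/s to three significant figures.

w_1 = (4.3 − 0.0)/2 = 2.15 ft; q_1 = 0.91 × 1.03 × 2.15 = 2.015 ft³/s
w_2 = (11.5 − 0.0)/2 = 5.75 ft; q_2 = 2.31 × 2.33 × 5.75 = 30.95 ft³/s
w_3 = (17.2 − 4.3)/2 = 6.45 ft; q_3 = 1.88 × 2.73 × 6.45 = 33.10 ft³/s
w_4 = (22.6 − 11.5)/2 = 5.55 ft; q_4 = 2.46 × 3.92 × 5.55 = 53.52 ft³/s
w_5 = (27.2 − 17.2)/2 = 5 ft; q_5 = 2.00 × 3.99 × 5 = 39.90 ft³/s
w_6 = (32.8 − 22.6)/2 = 5.1 ft; q_6 = 2.45 × 3.26 × 5.1 = 40.73 ft³/s
w_7 = (38.7 − 27.2)/2 = 5.75 ft; q_7 = 1.88 × 2.01 × 5.75 = 21.73 ft³/s
w_8 = (38.7 − 32.8)/2 = 2.95 ft; q_8 = 1.61 × 1.04 × 2.95 = 4.939 ft³/s
Q = Σ qᵢ = 226.9 ft³/s

227 ft³/s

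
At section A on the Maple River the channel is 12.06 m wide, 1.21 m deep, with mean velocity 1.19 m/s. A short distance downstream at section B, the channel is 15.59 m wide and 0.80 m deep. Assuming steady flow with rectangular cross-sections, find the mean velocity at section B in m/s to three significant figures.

Q = A₁V₁ = (12.06×1.21) × 1.19 = 17.37 m³/s
A₂ = 15.59 × 0.80 = 12.47 m²
V₂ = Q/A₂ = 17.37/12.47 = 1.392 m/s

1.39 m/s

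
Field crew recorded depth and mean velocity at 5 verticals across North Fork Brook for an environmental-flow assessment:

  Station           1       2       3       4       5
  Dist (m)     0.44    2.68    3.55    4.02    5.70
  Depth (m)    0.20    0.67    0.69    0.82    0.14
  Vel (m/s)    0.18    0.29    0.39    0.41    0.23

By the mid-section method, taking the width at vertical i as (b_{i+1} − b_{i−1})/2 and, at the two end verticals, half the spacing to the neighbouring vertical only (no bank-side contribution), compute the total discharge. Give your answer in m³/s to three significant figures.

0.911 m³/s

w_1 = (2.68 − 0.44)/2 = 1.12 m; q_1 = 0.18 × 0.20 × 1.12 = 0.04032 m³/s
w_2 = (3.55 − 0.44)/2 = 1.555 m; q_2 = 0.29 × 0.67 × 1.555 = 0.3021 m³/s
w_3 = (4.02 − 2.68)/2 = 0.67 m; q_3 = 0.39 × 0.69 × 0.67 = 0.1803 m³/s
w_4 = (5.70 − 3.55)/2 = 1.075 m; q_4 = 0.41 × 0.82 × 1.075 = 0.3614 m³/s
w_5 = (5.70 − 4.02)/2 = 0.84 m; q_5 = 0.23 × 0.14 × 0.84 = 0.02705 m³/s
Q = Σ qᵢ = 0.9112 m³/s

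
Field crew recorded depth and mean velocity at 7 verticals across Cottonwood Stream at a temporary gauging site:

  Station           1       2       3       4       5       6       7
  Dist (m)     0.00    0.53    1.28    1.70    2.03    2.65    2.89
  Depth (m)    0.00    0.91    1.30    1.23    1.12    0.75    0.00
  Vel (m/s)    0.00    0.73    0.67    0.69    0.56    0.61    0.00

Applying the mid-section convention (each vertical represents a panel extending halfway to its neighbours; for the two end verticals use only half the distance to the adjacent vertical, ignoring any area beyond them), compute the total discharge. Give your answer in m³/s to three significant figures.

1.75 m³/s

w_2 = (1.28 − 0.00)/2 = 0.64 m; q_2 = 0.73 × 0.91 × 0.64 = 0.4252 m³/s
w_3 = (1.70 − 0.53)/2 = 0.585 m; q_3 = 0.67 × 1.30 × 0.585 = 0.5095 m³/s
w_4 = (2.03 − 1.28)/2 = 0.375 m; q_4 = 0.69 × 1.23 × 0.375 = 0.3183 m³/s
w_5 = (2.65 − 1.70)/2 = 0.475 m; q_5 = 0.56 × 1.12 × 0.475 = 0.2979 m³/s
w_6 = (2.89 − 2.03)/2 = 0.43 m; q_6 = 0.61 × 0.75 × 0.43 = 0.1967 m³/s
Stations 1, 7 contribute zero (depth or velocity is 0).
Q = Σ qᵢ = 1.748 m³/s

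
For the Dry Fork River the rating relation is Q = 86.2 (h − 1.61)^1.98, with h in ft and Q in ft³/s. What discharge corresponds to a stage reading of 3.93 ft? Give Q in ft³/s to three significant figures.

Q = 86.2 × (3.93 − 1.61)^1.98 = 86.2 × 2.32^1.98 = 456.2 ft³/s

456 ft³/s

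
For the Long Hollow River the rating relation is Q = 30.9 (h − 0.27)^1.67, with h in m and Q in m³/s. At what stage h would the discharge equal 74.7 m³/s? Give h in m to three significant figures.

1.97 m

h − h₀ = (Q/C)^(1/b) = (74.7/30.9)^(1/1.67) = 1.697 m
h = 0.27 + 1.697 = 1.967 m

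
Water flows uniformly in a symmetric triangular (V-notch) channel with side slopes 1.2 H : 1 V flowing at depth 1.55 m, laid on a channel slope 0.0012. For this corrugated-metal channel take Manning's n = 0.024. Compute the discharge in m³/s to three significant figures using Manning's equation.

A = z·y² = 1.2×1.55² = 2.883 m²
P = 2y√(1+z²) = 2×1.55×√(1+1.2²) = 4.842 m
R = A/P = 2.883/4.842 = 0.5954 m
Q = (1/n)·A·R^(2/3)·S^(1/2) = (1/0.024) × 2.883 × 0.5954^(2/3) × 0.0012^(1/2) = 2.945 m³/s

2.94 m³/s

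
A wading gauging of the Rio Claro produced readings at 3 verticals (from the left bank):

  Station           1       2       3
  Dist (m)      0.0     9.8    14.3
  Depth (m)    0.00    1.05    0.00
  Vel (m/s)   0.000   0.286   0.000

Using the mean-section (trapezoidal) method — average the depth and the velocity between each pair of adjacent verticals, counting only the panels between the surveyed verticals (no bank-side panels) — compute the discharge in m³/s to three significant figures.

1.07 m³/s

Panel 1-2: Δb = 9.8 m, d̄ = (0.00+1.05)/2 = 0.525, v̄ = (0.000+0.286)/2 = 0.143 → q = 9.8×0.525×0.143 = 0.7357 m³/s
Panel 2-3: Δb = 4.5 m, d̄ = (1.05+0.00)/2 = 0.525, v̄ = (0.286+0.000)/2 = 0.143 → q = 4.5×0.525×0.143 = 0.3378 m³/s
Q = Σ q = 1.074 m³/s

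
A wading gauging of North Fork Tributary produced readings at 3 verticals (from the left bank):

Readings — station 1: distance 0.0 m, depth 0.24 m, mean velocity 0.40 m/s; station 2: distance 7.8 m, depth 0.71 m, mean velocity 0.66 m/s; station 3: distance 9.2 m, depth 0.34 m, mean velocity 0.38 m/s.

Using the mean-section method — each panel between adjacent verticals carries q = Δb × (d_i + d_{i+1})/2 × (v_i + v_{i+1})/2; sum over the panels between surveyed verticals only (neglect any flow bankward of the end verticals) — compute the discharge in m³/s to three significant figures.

2.35 m³/s

Panel 1-2: Δb = 7.8 m, d̄ = (0.24+0.71)/2 = 0.475, v̄ = (0.40+0.66)/2 = 0.53 → q = 7.8×0.475×0.53 = 1.964 m³/s
Panel 2-3: Δb = 1.4 m, d̄ = (0.71+0.34)/2 = 0.525, v̄ = (0.66+0.38)/2 = 0.52 → q = 1.4×0.525×0.52 = 0.3822 m³/s
Q = Σ q = 2.346 m³/s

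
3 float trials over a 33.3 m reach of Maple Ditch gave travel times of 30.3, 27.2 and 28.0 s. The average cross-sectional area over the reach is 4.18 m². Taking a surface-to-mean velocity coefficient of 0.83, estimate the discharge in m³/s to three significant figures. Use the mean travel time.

4.05 m³/s

t̄ = (30.3 + 27.2 + 28.0) / 3 = 28.5 s
v_surface = L / t̄ = 33.3 / 28.5 = 1.168 m/s
v_mean = 0.83 × 1.168 = 0.9698 m/s
Q = A × v_mean = 4.18 × 0.9698 = 4.054 m³/s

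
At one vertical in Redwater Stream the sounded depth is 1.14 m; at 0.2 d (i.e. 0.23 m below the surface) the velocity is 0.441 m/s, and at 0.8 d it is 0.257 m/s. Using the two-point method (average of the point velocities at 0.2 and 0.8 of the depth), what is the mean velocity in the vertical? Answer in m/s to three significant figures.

v̄ = (0.441 + 0.257) / 2 = 0.3490 m/s

0.349 m/s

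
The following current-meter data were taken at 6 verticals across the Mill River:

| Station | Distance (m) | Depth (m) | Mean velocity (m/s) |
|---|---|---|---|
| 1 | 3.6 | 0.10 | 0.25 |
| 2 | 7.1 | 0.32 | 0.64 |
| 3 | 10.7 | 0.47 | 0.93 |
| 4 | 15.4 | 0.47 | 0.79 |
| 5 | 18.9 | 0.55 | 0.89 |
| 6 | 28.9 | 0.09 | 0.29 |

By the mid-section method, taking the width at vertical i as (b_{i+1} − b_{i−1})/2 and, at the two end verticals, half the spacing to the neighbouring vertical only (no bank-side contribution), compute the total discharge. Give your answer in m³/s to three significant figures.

w_1 = (7.1 − 3.6)/2 = 1.75 m; q_1 = 0.25 × 0.10 × 1.75 = 0.04375 m³/s
w_2 = (10.7 − 3.6)/2 = 3.55 m; q_2 = 0.64 × 0.32 × 3.55 = 0.7270 m³/s
w_3 = (15.4 − 7.1)/2 = 4.15 m; q_3 = 0.93 × 0.47 × 4.15 = 1.814 m³/s
w_4 = (18.9 − 10.7)/2 = 4.1 m; q_4 = 0.79 × 0.47 × 4.1 = 1.522 m³/s
w_5 = (28.9 − 15.4)/2 = 6.75 m; q_5 = 0.89 × 0.55 × 6.75 = 3.304 m³/s
w_6 = (28.9 − 18.9)/2 = 5 m; q_6 = 0.29 × 0.09 × 5 = 0.1305 m³/s
Q = Σ qᵢ = 7.542 m³/s

7.54 m³/s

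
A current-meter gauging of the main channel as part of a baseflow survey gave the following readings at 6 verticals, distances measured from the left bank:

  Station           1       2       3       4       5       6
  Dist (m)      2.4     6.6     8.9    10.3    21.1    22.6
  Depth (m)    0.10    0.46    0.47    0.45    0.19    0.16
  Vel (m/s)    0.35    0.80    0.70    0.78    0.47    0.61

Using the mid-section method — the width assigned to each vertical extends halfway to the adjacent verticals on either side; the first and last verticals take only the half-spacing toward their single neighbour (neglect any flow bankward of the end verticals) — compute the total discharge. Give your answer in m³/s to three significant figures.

w_1 = (6.6 − 2.4)/2 = 2.1 m; q_1 = 0.35 × 0.10 × 2.1 = 0.07350 m³/s
w_2 = (8.9 − 2.4)/2 = 3.25 m; q_2 = 0.80 × 0.46 × 3.25 = 1.196 m³/s
w_3 = (10.3 − 6.6)/2 = 1.85 m; q_3 = 0.70 × 0.47 × 1.85 = 0.6087 m³/s
w_4 = (21.1 − 8.9)/2 = 6.1 m; q_4 = 0.78 × 0.45 × 6.1 = 2.141 m³/s
w_5 = (22.6 − 10.3)/2 = 6.15 m; q_5 = 0.47 × 0.19 × 6.15 = 0.5492 m³/s
w_6 = (22.6 − 21.1)/2 = 0.75 m; q_6 = 0.61 × 0.16 × 0.75 = 0.07320 m³/s
Q = Σ qᵢ = 4.642 m³/s

4.64 m³/s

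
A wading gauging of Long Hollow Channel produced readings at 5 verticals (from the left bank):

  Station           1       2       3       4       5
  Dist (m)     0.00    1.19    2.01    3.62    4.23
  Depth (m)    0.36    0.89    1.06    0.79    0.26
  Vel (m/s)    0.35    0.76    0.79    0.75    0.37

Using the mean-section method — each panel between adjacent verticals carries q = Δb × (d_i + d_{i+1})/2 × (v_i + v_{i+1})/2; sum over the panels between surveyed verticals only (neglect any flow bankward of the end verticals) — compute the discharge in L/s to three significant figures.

Panel 1-2: Δb = 1.19 m, d̄ = (0.36+0.89)/2 = 0.625, v̄ = (0.35+0.76)/2 = 0.555 → q = 1.19×0.625×0.555 = 0.4128 m³/s
Panel 2-3: Δb = 0.82 m, d̄ = (0.89+1.06)/2 = 0.975, v̄ = (0.76+0.79)/2 = 0.775 → q = 0.82×0.975×0.775 = 0.6196 m³/s
Panel 3-4: Δb = 1.61 m, d̄ = (1.06+0.79)/2 = 0.925, v̄ = (0.79+0.75)/2 = 0.77 → q = 1.61×0.925×0.77 = 1.147 m³/s
Panel 4-5: Δb = 0.61 m, d̄ = (0.79+0.26)/2 = 0.525, v̄ = (0.75+0.37)/2 = 0.56 → q = 0.61×0.525×0.56 = 0.1793 m³/s
Q = Σ q = 2.358 m³/s
= 2.358 × 1000 = 2358 L/s

2360 L/s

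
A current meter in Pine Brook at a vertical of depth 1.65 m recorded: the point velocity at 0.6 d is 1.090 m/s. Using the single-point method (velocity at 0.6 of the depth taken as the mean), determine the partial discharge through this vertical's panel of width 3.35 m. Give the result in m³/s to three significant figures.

v̄ = v₀.₆ = 1.090 m/s
q = v̄ × d × w = 1.090 × 1.65 × 3.35 = 6.025 m³/s

6.02 m³/s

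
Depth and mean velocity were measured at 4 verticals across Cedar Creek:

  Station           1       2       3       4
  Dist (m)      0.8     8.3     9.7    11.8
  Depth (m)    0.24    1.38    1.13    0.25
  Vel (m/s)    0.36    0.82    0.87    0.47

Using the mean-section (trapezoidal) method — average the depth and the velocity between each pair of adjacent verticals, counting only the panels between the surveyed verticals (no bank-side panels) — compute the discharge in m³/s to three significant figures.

6.04 m³/s

Panel 1-2: Δb = 7.5 m, d̄ = (0.24+1.38)/2 = 0.81, v̄ = (0.36+0.82)/2 = 0.59 → q = 7.5×0.81×0.59 = 3.584 m³/s
Panel 2-3: Δb = 1.4 m, d̄ = (1.38+1.13)/2 = 1.255, v̄ = (0.82+0.87)/2 = 0.845 → q = 1.4×1.255×0.845 = 1.485 m³/s
Panel 3-4: Δb = 2.1 m, d̄ = (1.13+0.25)/2 = 0.69, v̄ = (0.87+0.47)/2 = 0.67 → q = 2.1×0.69×0.67 = 0.9708 m³/s
Q = Σ q = 6.040 m³/s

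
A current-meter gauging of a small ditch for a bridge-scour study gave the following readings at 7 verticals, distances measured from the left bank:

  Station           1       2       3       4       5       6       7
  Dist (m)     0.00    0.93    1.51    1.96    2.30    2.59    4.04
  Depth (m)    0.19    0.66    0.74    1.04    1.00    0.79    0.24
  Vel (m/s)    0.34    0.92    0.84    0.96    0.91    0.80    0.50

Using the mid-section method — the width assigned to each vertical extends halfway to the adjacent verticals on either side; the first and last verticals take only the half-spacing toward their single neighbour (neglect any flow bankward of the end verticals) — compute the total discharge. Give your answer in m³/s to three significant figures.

2.13 m³/s

w_1 = (0.93 − 0.00)/2 = 0.465 m; q_1 = 0.34 × 0.19 × 0.465 = 0.03004 m³/s
w_2 = (1.51 − 0.00)/2 = 0.755 m; q_2 = 0.92 × 0.66 × 0.755 = 0.4584 m³/s
w_3 = (1.96 − 0.93)/2 = 0.515 m; q_3 = 0.84 × 0.74 × 0.515 = 0.3201 m³/s
w_4 = (2.30 − 1.51)/2 = 0.395 m; q_4 = 0.96 × 1.04 × 0.395 = 0.3944 m³/s
w_5 = (2.59 − 1.96)/2 = 0.315 m; q_5 = 0.91 × 1.00 × 0.315 = 0.2867 m³/s
w_6 = (4.04 − 2.30)/2 = 0.87 m; q_6 = 0.80 × 0.79 × 0.87 = 0.5498 m³/s
w_7 = (4.04 − 2.59)/2 = 0.725 m; q_7 = 0.50 × 0.24 × 0.725 = 0.08700 m³/s
Q = Σ qᵢ = 2.126 m³/s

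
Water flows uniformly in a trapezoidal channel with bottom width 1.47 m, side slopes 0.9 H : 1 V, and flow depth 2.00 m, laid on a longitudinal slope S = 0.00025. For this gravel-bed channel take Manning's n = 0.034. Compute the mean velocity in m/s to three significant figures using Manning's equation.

A = (b + z·y)·y = (1.47 + 0.9×2.00)×2.00 = 6.540 m²
P = b + 2y√(1+z²) = 1.47 + 2×2.00×√(1+0.9²) = 6.851 m
R = A/P = 6.540/6.851 = 0.9545 m
Q = (1/n)·A·R^(2/3)·S^(1/2) = (1/0.034) × 6.540 × 0.9545^(2/3) × 0.00025^(1/2) = 2.948 m³/s
V = Q/A = 2.948/6.540 = 0.4508 m/s

0.451 m/s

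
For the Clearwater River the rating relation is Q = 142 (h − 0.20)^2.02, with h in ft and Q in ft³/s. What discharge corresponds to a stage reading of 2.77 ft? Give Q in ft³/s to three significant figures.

Q = 142 × (2.77 − 0.20)^2.02 = 142 × 2.57^2.02 = 955.8 ft³/s

956 ft³/s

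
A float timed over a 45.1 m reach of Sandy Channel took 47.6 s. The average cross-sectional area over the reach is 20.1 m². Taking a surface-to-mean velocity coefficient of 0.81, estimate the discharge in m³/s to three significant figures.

15.4 m³/s

v_surface = L / t̄ = 45.1 / 47.6 = 0.9475 m/s
v_mean = 0.81 × 0.9475 = 0.7675 m/s
Q = A × v_mean = 20.1 × 0.7675 = 15.43 m³/s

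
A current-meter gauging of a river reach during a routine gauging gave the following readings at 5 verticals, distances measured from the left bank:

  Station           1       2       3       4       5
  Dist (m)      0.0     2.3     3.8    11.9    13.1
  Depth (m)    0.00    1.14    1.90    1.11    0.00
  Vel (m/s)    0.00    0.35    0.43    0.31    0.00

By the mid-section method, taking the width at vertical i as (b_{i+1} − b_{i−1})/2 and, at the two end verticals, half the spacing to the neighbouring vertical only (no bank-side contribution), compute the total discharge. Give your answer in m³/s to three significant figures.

6.28 m³/s

w_2 = (3.8 − 0.0)/2 = 1.9 m; q_2 = 0.35 × 1.14 × 1.9 = 0.7581 m³/s
w_3 = (11.9 − 2.3)/2 = 4.8 m; q_3 = 0.43 × 1.90 × 4.8 = 3.922 m³/s
w_4 = (13.1 − 3.8)/2 = 4.65 m; q_4 = 0.31 × 1.11 × 4.65 = 1.600 m³/s
Stations 1, 5 contribute zero (depth or velocity is 0).
Q = Σ qᵢ = 6.280 m³/s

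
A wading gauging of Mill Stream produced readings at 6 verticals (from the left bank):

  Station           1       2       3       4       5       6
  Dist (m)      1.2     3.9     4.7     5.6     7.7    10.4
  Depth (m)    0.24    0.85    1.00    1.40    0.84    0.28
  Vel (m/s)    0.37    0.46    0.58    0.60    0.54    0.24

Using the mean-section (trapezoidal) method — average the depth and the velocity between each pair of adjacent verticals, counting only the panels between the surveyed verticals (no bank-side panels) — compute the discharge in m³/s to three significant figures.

3.56 m³/s

Panel 1-2: Δb = 2.7 m, d̄ = (0.24+0.85)/2 = 0.545, v̄ = (0.37+0.46)/2 = 0.415 → q = 2.7×0.545×0.415 = 0.6107 m³/s
Panel 2-3: Δb = 0.8 m, d̄ = (0.85+1.00)/2 = 0.925, v̄ = (0.46+0.58)/2 = 0.52 → q = 0.8×0.925×0.52 = 0.3848 m³/s
Panel 3-4: Δb = 0.9 m, d̄ = (1.00+1.40)/2 = 1.2, v̄ = (0.58+0.60)/2 = 0.59 → q = 0.9×1.2×0.59 = 0.6372 m³/s
Panel 4-5: Δb = 2.1 m, d̄ = (1.40+0.84)/2 = 1.12, v̄ = (0.60+0.54)/2 = 0.57 → q = 2.1×1.12×0.57 = 1.341 m³/s
Panel 5-6: Δb = 2.7 m, d̄ = (0.84+0.28)/2 = 0.56, v̄ = (0.54+0.24)/2 = 0.39 → q = 2.7×0.56×0.39 = 0.5897 m³/s
Q = Σ q = 3.563 m³/s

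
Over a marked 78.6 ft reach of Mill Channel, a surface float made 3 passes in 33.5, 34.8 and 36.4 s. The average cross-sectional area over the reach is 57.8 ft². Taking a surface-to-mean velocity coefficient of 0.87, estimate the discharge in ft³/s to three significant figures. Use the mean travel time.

113 ft³/s

t̄ = (33.5 + 34.8 + 36.4) / 3 = 34.9 s
v_surface = L / t̄ = 78.6 / 34.9 = 2.252 ft/s
v_mean = 0.87 × 2.252 = 1.959 ft/s
Q = A × v_mean = 57.8 × 1.959 = 113.3 ft³/s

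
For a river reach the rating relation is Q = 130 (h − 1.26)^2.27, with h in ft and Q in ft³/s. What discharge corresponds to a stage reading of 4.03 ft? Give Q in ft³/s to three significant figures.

Q = 130 × (4.03 − 1.26)^2.27 = 130 × 2.77^2.27 = 1313 ft³/s

1310 ft³/s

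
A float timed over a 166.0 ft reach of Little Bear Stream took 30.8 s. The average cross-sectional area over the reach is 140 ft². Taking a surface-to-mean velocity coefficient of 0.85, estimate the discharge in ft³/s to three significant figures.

641 ft³/s

v_surface = L / t̄ = 166.0 / 30.8 = 5.390 ft/s
v_mean = 0.85 × 5.390 = 4.581 ft/s
Q = A × v_mean = 140 × 4.581 = 641.4 ft³/s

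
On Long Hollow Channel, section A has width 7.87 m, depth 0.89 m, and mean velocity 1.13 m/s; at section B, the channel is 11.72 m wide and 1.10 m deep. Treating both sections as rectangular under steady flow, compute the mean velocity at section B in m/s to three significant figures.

0.614 m/s

Q = A₁V₁ = (7.87×0.89) × 1.13 = 7.915 m³/s
A₂ = 11.72 × 1.10 = 12.89 m²
V₂ = Q/A₂ = 7.915/12.89 = 0.6139 m/s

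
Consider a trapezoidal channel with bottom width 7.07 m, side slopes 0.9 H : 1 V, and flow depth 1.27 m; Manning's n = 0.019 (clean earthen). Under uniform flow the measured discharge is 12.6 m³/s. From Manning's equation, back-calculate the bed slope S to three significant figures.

A = (b + z·y)·y = (7.07 + 0.9×1.27)×1.27 = 10.43 m²
P = b + 2y√(1+z²) = 7.07 + 2×1.27×√(1+0.9²) = 10.49 m
R = A/P = 10.43/10.49 = 0.9946 m
S = (Q·n / (1·A·R^(2/3)))² = (12.6×0.019 / (1×10.43×0.9964))² = 0.0005306

0.000531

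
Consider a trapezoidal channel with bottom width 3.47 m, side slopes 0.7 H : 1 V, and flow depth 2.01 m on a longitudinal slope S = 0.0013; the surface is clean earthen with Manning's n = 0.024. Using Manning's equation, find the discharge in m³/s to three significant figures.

A = (b + z·y)·y = (3.47 + 0.7×2.01)×2.01 = 9.803 m²
P = b + 2y√(1+z²) = 3.47 + 2×2.01×√(1+0.7²) = 8.377 m
R = A/P = 9.803/8.377 = 1.170 m
Q = (1/n)·A·R^(2/3)·S^(1/2) = (1/0.024) × 9.803 × 1.170^(2/3) × 0.0013^(1/2) = 16.35 m³/s

16.4 m³/s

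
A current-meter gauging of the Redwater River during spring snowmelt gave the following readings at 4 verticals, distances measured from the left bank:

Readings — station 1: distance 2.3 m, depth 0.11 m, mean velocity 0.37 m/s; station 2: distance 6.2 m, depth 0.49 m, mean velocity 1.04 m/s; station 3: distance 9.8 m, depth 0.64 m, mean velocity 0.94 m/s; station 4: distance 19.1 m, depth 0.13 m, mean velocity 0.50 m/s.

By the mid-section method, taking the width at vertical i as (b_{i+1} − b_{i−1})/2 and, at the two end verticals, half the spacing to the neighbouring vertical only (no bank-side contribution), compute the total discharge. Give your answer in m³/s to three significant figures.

6.17 m³/s

w_1 = (6.2 − 2.3)/2 = 1.95 m; q_1 = 0.37 × 0.11 × 1.95 = 0.07937 m³/s
w_2 = (9.8 − 2.3)/2 = 3.75 m; q_2 = 1.04 × 0.49 × 3.75 = 1.911 m³/s
w_3 = (19.1 − 6.2)/2 = 6.45 m; q_3 = 0.94 × 0.64 × 6.45 = 3.880 m³/s
w_4 = (19.1 − 9.8)/2 = 4.65 m; q_4 = 0.50 × 0.13 × 4.65 = 0.3023 m³/s
Q = Σ qᵢ = 6.173 m³/s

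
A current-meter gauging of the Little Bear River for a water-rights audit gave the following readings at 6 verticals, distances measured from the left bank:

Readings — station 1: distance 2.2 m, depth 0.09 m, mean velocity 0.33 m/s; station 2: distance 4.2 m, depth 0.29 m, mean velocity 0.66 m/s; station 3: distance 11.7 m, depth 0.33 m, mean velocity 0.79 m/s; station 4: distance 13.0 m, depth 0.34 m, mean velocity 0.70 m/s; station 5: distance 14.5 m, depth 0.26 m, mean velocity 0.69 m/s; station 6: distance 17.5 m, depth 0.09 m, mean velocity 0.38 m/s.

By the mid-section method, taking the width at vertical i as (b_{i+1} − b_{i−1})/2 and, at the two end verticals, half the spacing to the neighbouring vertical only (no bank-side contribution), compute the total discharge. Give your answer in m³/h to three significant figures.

10300 m³/h

w_1 = (4.2 − 2.2)/2 = 1 m; q_1 = 0.33 × 0.09 × 1 = 0.02970 m³/s
w_2 = (11.7 − 2.2)/2 = 4.75 m; q_2 = 0.66 × 0.29 × 4.75 = 0.9092 m³/s
w_3 = (13.0 − 4.2)/2 = 4.4 m; q_3 = 0.79 × 0.33 × 4.4 = 1.147 m³/s
w_4 = (14.5 − 11.7)/2 = 1.4 m; q_4 = 0.70 × 0.34 × 1.4 = 0.3332 m³/s
w_5 = (17.5 − 13.0)/2 = 2.25 m; q_5 = 0.69 × 0.26 × 2.25 = 0.4037 m³/s
w_6 = (17.5 − 14.5)/2 = 1.5 m; q_6 = 0.38 × 0.09 × 1.5 = 0.05130 m³/s
Q = Σ qᵢ = 2.874 m³/s
= 2.874 × 3600 = 10350 m³/h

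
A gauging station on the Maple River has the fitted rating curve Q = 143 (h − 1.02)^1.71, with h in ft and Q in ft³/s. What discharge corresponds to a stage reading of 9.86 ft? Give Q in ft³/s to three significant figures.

Q = 143 × (9.86 − 1.02)^1.71 = 143 × 8.84^1.71 = 5940 ft³/s

5940 ft³/s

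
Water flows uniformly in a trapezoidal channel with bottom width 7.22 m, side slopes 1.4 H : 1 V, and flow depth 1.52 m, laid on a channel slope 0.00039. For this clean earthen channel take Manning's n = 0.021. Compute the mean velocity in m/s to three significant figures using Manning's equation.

1.03 m/s

A = (b + z·y)·y = (7.22 + 1.4×1.52)×1.52 = 14.21 m²
P = b + 2y√(1+z²) = 7.22 + 2×1.52×√(1+1.4²) = 12.45 m
R = A/P = 14.21/12.45 = 1.141 m
Q = (1/n)·A·R^(2/3)·S^(1/2) = (1/0.021) × 14.21 × 1.141^(2/3) × 0.00039^(1/2) = 14.59 m³/s
V = Q/A = 14.59/14.21 = 1.027 m/s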